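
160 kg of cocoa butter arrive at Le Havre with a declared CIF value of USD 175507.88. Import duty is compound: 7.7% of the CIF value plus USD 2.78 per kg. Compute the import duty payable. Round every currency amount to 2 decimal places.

Import duty: USD 13958.91

Ad valorem component: 175507.88 × 7.7% = 13514.11
Specific component: 160 × 2.78 = 444.80
Import duty = 13514.11 + 444.80 = 13958.91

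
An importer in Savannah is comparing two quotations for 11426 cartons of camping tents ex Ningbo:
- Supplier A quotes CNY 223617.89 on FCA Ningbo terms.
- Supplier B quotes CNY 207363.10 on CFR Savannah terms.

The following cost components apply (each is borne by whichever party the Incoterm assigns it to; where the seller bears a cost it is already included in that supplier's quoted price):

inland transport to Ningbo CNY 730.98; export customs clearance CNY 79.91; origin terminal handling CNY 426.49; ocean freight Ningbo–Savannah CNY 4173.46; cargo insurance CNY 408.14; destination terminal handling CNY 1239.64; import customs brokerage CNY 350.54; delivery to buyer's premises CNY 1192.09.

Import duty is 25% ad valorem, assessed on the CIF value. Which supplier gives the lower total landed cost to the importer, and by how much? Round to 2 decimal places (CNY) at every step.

Supplier B is cheaper by CNY 26068.43

Supplier A (FCA):
CIF value = FCA price + origin terminal + freight + insurance = 223617.89 + 426.49 + 4173.46 + 408.14 = 228625.98
Import duty = 228625.98 × 25% = 57156.50
Buyer bears (A): 426.49 + 4173.46 + 408.14 + 1239.64 + 350.54 + 1192.09 = 7790.36
Landed cost (A) = invoice 223617.89 + 7790.36 + duty 57156.50 = 288564.75
Supplier B (CFR):
CIF value = CFR price + insurance = 207363.10 + 408.14 = 207771.24
Import duty = 207771.24 × 25% = 51942.81
Buyer bears (B): 408.14 + 1239.64 + 350.54 + 1192.09 = 3190.41
Landed cost (B) = invoice 207363.10 + 3190.41 + duty 51942.81 = 262496.32
Difference = |288564.75 − 262496.32| = 26068.43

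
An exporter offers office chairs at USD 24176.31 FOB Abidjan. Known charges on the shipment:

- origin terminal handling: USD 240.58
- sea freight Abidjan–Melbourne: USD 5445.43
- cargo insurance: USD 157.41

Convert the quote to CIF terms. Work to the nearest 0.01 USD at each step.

CIF price: USD 29779.15

Not relevant to the conversion: origin terminal — on the seller under both FOB and CIF; already in the FOB price and stays in the CIF price.
From FOB to CIF, the seller additionally bears: freight, insurance.
CIF price = 24176.31 + 5445.43 + 157.41 = 29779.15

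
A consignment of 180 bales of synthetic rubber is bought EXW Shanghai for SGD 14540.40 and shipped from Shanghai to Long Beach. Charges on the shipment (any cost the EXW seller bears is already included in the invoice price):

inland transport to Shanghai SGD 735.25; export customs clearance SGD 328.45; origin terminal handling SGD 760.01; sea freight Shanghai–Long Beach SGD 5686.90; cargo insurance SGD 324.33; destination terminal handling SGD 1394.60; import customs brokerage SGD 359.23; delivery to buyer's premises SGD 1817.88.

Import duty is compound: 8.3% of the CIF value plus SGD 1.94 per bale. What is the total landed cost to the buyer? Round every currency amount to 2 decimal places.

Total landed cost: SGD 28153.40

EXW: the seller makes goods available at their premises; the buyer bears all onward costs.
CIF value = EXW price + inland to port + export clearance + origin terminal + freight + insurance = 14540.40 + 735.25 + 328.45 + 760.01 + 5686.90 + 324.33 = 22375.34
Ad valorem component: 22375.34 × 8.3% = 1857.15
Specific component: 180 × 1.94 = 349.20
Import duty = 1857.15 + 349.20 = 2206.35
Buyer bears: inland to port 735.25 + export clearance 328.45 + origin terminal 760.01 + freight 5686.90 + insurance 324.33 + destination terminal 1394.60 + brokerage 359.23 + delivery 1817.88 + duty 2206.35 = 13613.00
Landed cost = invoice 14540.40 + 13613.00 = 28153.40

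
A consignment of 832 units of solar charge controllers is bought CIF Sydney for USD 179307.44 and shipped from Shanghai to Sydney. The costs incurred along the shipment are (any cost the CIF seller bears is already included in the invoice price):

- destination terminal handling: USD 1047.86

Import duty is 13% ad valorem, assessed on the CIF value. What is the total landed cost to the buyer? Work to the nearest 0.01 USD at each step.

CIF: the seller pays costs through ocean freight and marine insurance to the destination port.
The CIF price already equals the CIF value: 179307.44
Import duty = 179307.44 × 13% = 23309.97
Buyer bears: destination terminal 1047.86 + duty 23309.97 = 24357.83
Landed cost = invoice 179307.44 + 24357.83 = 203665.27

Total landed cost: USD 203665.27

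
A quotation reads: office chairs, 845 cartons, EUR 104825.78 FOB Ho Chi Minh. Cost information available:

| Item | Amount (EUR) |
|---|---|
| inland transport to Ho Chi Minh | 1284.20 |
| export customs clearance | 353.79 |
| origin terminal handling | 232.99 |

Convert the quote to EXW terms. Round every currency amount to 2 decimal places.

EXW price: EUR 102954.80

From FOB to EXW, the seller no longer bears: inland to port, export clearance, origin terminal.
EXW price = 104825.78 − 1284.20 − 353.79 − 232.99 = 102954.80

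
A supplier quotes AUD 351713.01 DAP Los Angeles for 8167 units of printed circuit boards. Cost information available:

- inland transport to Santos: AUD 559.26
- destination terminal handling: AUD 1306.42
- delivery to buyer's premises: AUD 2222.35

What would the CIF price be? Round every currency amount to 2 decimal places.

Not relevant to the conversion: inland to port — on the seller under both DAP and CIF; already in the DAP price and stays in the CIF price.
From DAP to CIF, the seller no longer bears: destination terminal, delivery.
CIF price = 351713.01 − 1306.42 − 2222.35 = 348184.24

CIF price: AUD 348184.24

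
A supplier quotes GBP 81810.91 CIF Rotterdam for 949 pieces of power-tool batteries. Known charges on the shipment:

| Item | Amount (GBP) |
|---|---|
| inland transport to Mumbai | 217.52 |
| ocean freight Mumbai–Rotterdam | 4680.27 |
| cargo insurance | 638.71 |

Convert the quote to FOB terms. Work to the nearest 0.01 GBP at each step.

Not relevant to the conversion: inland to port — on the seller under both CIF and FOB; already in the CIF price and stays in the FOB price.
From CIF to FOB, the seller no longer bears: freight, insurance.
FOB price = 81810.91 − 4680.27 − 638.71 = 76491.93

FOB price: GBP 76491.93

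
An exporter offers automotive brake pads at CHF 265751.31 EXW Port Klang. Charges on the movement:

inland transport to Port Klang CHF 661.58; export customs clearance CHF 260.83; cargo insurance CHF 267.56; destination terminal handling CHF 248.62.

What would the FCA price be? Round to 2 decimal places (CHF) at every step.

Not relevant to the conversion: insurance, destination terminal — on the buyer under both terms; not part of either seller's price.
From EXW to FCA, the seller additionally bears: inland to port, export clearance.
FCA price = 265751.31 + 661.58 + 260.83 = 266673.72

FCA price: CHF 266673.72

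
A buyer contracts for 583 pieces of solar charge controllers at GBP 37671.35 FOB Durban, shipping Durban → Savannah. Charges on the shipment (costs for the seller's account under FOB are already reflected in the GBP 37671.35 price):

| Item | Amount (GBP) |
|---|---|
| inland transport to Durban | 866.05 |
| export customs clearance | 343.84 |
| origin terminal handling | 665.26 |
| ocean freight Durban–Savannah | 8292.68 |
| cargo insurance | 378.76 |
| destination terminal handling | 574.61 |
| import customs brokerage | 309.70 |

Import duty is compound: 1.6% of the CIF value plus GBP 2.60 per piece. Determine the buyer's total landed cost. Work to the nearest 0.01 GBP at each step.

FOB: the seller bears costs until goods are on board at the origin port; the buyer bears freight, insurance and all costs thereafter.
Already in the invoice (seller's account under FOB): inland to port, export clearance, origin terminal — exclude.
CIF value = FOB price + freight + insurance = 37671.35 + 8292.68 + 378.76 = 46342.79
Ad valorem component: 46342.79 × 1.6% = 741.48
Specific component: 583 × 2.60 = 1515.80
Import duty = 741.48 + 1515.80 = 2257.28
Buyer bears: freight 8292.68 + insurance 378.76 + destination terminal 574.61 + brokerage 309.70 + duty 2257.28 = 11813.03
Landed cost = invoice 37671.35 + 11813.03 = 49484.38

Total landed cost: GBP 49484.38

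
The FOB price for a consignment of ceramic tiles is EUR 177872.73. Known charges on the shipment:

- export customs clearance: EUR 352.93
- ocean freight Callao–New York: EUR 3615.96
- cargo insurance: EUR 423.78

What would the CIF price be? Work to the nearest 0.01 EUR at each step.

CIF price: EUR 181912.47

Not relevant to the conversion: export clearance — on the seller under both FOB and CIF; already in the FOB price and stays in the CIF price.
From FOB to CIF, the seller additionally bears: freight, insurance.
CIF price = 177872.73 + 3615.96 + 423.78 = 181912.47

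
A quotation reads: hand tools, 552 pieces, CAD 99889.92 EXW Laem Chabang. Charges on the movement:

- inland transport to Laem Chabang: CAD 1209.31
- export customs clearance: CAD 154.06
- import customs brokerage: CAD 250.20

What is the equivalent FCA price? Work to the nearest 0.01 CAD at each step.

Not relevant to the conversion: brokerage — on the buyer under both terms; not part of either seller's price.
From EXW to FCA, the seller additionally bears: inland to port, export clearance.
FCA price = 99889.92 + 1209.31 + 154.06 = 101253.29

FCA price: CAD 101253.29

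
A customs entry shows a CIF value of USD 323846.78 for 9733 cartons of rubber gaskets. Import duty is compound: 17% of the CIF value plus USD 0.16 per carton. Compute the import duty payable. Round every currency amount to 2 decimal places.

Import duty: USD 56611.23

Ad valorem component: 323846.78 × 17% = 55053.95
Specific component: 9733 × 0.16 = 1557.28
Import duty = 55053.95 + 1557.28 = 56611.23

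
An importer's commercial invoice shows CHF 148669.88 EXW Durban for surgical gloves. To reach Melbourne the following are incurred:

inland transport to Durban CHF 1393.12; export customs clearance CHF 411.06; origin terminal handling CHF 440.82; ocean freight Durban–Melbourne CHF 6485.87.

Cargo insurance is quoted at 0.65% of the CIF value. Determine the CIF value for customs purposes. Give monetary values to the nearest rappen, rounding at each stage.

CIF value: CHF 158430.55

Let C be the CIF value. C = EXW price + pre-shipment costs + freight + 0.65% × C
C − 0.65% × C = 148669.88 + 1393.12 + 411.06 + 440.82 + 6485.87
0.9935 × C = 157400.75
C = 157400.75 / 0.9935 = 158430.55
Insurance premium = 0.65% × 158430.55 = 1029.80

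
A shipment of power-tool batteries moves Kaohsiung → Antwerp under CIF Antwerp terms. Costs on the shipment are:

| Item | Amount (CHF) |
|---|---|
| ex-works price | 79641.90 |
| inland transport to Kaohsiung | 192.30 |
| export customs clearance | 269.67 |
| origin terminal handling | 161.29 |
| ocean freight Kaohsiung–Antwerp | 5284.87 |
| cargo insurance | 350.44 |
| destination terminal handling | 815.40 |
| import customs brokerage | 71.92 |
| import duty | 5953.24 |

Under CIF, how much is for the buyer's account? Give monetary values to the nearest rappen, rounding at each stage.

CIF: the seller pays costs through ocean freight and marine insurance to the destination port.
Seller's account: goods 79641.90 + inland to port 192.30 + export clearance 269.67 + origin terminal 161.29 + freight 5284.87 + insurance 350.44 = 85900.47
Buyer's account: destination terminal 815.40 + brokerage 71.92 + duty 5953.24 = 6840.56

Buyer's account: CHF 6840.56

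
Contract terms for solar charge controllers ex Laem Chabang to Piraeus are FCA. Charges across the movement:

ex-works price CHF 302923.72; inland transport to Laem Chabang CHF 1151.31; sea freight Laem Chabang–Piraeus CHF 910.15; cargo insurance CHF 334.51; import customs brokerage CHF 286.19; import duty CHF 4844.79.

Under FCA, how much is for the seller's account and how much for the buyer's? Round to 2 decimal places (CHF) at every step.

Seller: CHF 304075.03; buyer: CHF 6375.64

FCA: the seller delivers export-cleared goods to the carrier; the buyer bears costs from that point.
Seller's account: goods 302923.72 + inland to port 1151.31 = 304075.03
Buyer's account: freight 910.15 + insurance 334.51 + brokerage 286.19 + duty 4844.79 = 6375.64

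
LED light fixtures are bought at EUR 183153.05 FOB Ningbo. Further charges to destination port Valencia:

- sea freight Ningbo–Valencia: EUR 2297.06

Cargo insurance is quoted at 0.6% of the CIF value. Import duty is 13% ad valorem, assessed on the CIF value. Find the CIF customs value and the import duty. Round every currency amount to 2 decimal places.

CIF value: EUR 186569.53; import duty: EUR 24254.04

Let C be the CIF value. C = FOB price + freight + 0.6% × C
C − 0.6% × C = 183153.05 + 2297.06
0.994 × C = 185450.11
C = 185450.11 / 0.994 = 186569.53
Insurance premium = 0.6% × 186569.53 = 1119.42
Import duty = 186569.53 × 13% = 24254.04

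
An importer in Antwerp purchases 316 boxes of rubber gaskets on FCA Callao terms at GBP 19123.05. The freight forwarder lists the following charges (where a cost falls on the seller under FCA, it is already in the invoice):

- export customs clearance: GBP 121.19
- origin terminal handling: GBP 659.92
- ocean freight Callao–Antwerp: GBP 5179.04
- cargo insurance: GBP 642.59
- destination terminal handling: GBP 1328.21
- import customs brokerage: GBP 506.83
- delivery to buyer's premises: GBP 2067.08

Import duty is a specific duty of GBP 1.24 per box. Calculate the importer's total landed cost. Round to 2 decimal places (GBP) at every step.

Total landed cost: GBP 29898.56

FCA: the seller delivers export-cleared goods to the carrier; the buyer bears costs from that point.
Already in the invoice (seller's account under FCA): export clearance — exclude.
CIF value = FCA price + origin terminal + freight + insurance = 19123.05 + 659.92 + 5179.04 + 642.59 = 25604.60
Import duty = 316 × 1.24 = 391.84
Buyer bears: origin terminal 659.92 + freight 5179.04 + insurance 642.59 + destination terminal 1328.21 + brokerage 506.83 + delivery 2067.08 + duty 391.84 = 10775.51
Landed cost = invoice 19123.05 + 10775.51 = 29898.56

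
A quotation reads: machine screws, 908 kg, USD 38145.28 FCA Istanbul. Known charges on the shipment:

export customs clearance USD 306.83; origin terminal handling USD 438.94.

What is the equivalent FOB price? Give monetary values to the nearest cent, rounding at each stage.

Not relevant to the conversion: export clearance — on the seller under both FCA and FOB; already in the FCA price and stays in the FOB price.
From FCA to FOB, the seller additionally bears: origin terminal.
FOB price = 38145.28 + 438.94 = 38584.22

FOB price: USD 38584.22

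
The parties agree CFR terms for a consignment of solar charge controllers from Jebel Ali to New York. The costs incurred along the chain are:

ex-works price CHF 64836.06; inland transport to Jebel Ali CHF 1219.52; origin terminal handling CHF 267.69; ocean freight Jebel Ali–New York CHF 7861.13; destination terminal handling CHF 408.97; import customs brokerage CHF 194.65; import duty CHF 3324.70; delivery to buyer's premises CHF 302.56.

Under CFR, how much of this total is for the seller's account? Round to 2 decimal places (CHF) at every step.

CFR: the seller pays costs through ocean freight to the destination port, but not insurance.
Seller's account: goods 64836.06 + inland to port 1219.52 + origin terminal 267.69 + freight 7861.13 = 74184.40
Buyer's account: destination terminal 408.97 + brokerage 194.65 + duty 3324.70 + delivery 302.56 = 4230.88

Seller's account: CHF 74184.40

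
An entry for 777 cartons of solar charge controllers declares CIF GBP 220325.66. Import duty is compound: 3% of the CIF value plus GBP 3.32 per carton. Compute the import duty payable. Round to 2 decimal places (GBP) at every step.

Ad valorem component: 220325.66 × 3% = 6609.77
Specific component: 777 × 3.32 = 2579.64
Import duty = 6609.77 + 2579.64 = 9189.41

Import duty: GBP 9189.41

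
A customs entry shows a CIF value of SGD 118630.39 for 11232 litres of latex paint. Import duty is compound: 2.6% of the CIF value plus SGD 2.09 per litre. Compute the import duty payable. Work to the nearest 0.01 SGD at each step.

Ad valorem component: 118630.39 × 2.6% = 3084.39
Specific component: 11232 × 2.09 = 23474.88
Import duty = 3084.39 + 23474.88 = 26559.27

Import duty: SGD 26559.27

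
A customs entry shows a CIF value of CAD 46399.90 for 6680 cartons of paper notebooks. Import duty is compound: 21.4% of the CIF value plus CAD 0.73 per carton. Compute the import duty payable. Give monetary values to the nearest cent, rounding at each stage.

Import duty: CAD 14805.98

Ad valorem component: 46399.90 × 21.4% = 9929.58
Specific component: 6680 × 0.73 = 4876.40
Import duty = 9929.58 + 4876.40 = 14805.98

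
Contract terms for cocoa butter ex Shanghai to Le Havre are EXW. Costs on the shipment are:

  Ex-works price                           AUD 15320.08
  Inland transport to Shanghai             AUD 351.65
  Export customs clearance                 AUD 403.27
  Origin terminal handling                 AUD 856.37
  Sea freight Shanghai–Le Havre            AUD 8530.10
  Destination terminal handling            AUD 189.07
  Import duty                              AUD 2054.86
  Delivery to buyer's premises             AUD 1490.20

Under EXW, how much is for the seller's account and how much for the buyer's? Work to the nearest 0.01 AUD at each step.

EXW: the seller makes goods available at their premises; the buyer bears all onward costs.
Seller's account: goods 15320.08 = 15320.08
Buyer's account: inland to port 351.65 + export clearance 403.27 + origin terminal 856.37 + freight 8530.10 + destination terminal 189.07 + duty 2054.86 + delivery 1490.20 = 13875.52

Seller: AUD 15320.08; buyer: AUD 13875.52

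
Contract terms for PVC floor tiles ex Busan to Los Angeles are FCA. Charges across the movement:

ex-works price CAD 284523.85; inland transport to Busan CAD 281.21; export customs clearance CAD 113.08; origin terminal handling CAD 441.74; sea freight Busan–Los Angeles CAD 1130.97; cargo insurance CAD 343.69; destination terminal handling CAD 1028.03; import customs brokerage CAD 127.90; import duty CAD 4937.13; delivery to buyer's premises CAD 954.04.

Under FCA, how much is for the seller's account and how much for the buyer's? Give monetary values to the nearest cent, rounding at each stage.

FCA: the seller delivers export-cleared goods to the carrier; the buyer bears costs from that point.
Seller's account: goods 284523.85 + inland to port 281.21 + export clearance 113.08 = 284918.14
Buyer's account: origin terminal 441.74 + freight 1130.97 + insurance 343.69 + destination terminal 1028.03 + brokerage 127.90 + duty 4937.13 + delivery 954.04 = 8963.50

Seller: CAD 284918.14; buyer: CAD 8963.50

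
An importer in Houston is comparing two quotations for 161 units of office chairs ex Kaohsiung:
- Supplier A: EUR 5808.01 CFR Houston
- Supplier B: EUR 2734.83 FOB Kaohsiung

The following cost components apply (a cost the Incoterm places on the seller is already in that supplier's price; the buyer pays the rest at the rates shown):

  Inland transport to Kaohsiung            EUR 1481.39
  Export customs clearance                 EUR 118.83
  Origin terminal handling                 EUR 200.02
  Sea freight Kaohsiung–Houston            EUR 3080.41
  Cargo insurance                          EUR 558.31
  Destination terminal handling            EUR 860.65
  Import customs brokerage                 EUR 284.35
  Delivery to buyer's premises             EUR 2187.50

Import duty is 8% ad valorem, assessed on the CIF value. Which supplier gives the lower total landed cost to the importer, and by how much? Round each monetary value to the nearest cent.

Supplier A (CFR):
CIF value = CFR price + insurance = 5808.01 + 558.31 = 6366.32
Import duty = 6366.32 × 8% = 509.31
Buyer bears (A): 558.31 + 860.65 + 284.35 + 2187.50 = 3890.81
Landed cost (A) = invoice 5808.01 + 3890.81 + duty 509.31 = 10208.13
Supplier B (FOB):
CIF value = FOB price + freight + insurance = 2734.83 + 3080.41 + 558.31 = 6373.55
Import duty = 6373.55 × 8% = 509.88
Buyer bears (B): 3080.41 + 558.31 + 860.65 + 284.35 + 2187.50 = 6971.22
Landed cost (B) = invoice 2734.83 + 6971.22 + duty 509.88 = 10215.93
Difference = |10208.13 − 10215.93| = 7.80

Supplier A is cheaper by EUR 7.80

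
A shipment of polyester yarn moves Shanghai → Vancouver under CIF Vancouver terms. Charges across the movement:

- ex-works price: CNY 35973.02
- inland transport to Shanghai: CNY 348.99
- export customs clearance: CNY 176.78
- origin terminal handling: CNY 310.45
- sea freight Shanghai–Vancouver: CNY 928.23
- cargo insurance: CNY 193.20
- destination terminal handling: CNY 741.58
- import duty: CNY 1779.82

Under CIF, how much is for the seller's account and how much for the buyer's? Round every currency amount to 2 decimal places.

CIF: the seller pays costs through ocean freight and marine insurance to the destination port.
Seller's account: goods 35973.02 + inland to port 348.99 + export clearance 176.78 + origin terminal 310.45 + freight 928.23 + insurance 193.20 = 37930.67
Buyer's account: destination terminal 741.58 + duty 1779.82 = 2521.40

Seller: CNY 37930.67; buyer: CNY 2521.40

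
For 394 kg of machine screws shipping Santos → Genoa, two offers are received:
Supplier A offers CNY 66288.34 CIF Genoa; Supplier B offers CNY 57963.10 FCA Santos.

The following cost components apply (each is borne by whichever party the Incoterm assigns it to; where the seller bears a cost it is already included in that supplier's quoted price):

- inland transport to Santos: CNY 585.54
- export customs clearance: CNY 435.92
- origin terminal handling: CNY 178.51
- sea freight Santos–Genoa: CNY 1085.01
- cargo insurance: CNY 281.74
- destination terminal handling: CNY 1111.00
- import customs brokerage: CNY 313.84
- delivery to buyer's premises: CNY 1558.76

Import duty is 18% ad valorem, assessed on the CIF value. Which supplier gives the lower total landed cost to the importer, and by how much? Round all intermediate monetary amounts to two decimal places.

Supplier A (CIF):
The CIF price already equals the CIF value: 66288.34
Import duty = 66288.34 × 18% = 11931.90
Buyer bears (A): 1111.00 + 313.84 + 1558.76 = 2983.60
Landed cost (A) = invoice 66288.34 + 2983.60 + duty 11931.90 = 81203.84
Supplier B (FCA):
CIF value = FCA price + origin terminal + freight + insurance = 57963.10 + 178.51 + 1085.01 + 281.74 = 59508.36
Import duty = 59508.36 × 18% = 10711.50
Buyer bears (B): 178.51 + 1085.01 + 281.74 + 1111.00 + 313.84 + 1558.76 = 4528.86
Landed cost (B) = invoice 57963.10 + 4528.86 + duty 10711.50 = 73203.46
Difference = |81203.84 − 73203.46| = 8000.38

Supplier B is cheaper by CNY 8000.38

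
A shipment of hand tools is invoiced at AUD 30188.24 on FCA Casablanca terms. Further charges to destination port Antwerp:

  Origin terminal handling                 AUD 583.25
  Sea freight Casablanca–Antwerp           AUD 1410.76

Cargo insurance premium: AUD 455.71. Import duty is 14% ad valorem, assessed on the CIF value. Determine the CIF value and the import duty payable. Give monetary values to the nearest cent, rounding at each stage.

CIF = FCA price + pre-shipment costs + freight + insurance
CIF = 30188.24 + 583.25 + 1410.76 + 455.71 = 32637.96
Import duty = 32637.96 × 14% = 4569.31

CIF value: AUD 32637.96; import duty: AUD 4569.31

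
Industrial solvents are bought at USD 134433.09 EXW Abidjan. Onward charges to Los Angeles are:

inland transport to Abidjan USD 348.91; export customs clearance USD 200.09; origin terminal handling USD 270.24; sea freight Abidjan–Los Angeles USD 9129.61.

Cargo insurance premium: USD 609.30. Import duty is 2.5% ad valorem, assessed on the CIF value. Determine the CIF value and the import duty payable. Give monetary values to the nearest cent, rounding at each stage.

CIF = EXW price + pre-shipment costs + freight + insurance
CIF = 134433.09 + 348.91 + 200.09 + 270.24 + 9129.61 + 609.30 = 144991.24
Import duty = 144991.24 × 2.5% = 3624.78

CIF value: USD 144991.24; import duty: USD 3624.78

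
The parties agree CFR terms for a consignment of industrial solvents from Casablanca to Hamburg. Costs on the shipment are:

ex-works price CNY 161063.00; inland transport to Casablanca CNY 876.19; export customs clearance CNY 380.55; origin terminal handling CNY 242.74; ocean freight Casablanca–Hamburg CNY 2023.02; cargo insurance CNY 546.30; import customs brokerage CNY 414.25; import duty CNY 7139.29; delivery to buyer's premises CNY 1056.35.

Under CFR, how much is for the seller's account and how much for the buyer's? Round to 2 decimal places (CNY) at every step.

CFR: the seller pays costs through ocean freight to the destination port, but not insurance.
Seller's account: goods 161063.00 + inland to port 876.19 + export clearance 380.55 + origin terminal 242.74 + freight 2023.02 = 164585.50
Buyer's account: insurance 546.30 + brokerage 414.25 + duty 7139.29 + delivery 1056.35 = 9156.19

Seller: CNY 164585.50; buyer: CNY 9156.19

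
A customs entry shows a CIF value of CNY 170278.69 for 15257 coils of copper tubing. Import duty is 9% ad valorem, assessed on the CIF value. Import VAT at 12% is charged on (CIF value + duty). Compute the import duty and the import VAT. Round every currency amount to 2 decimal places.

Import duty: CNY 15325.08; import VAT: CNY 22272.45

Import duty = 170278.69 × 9% = 15325.08
VAT base = CIF + duty = 170278.69 + 15325.08 = 185603.77
Import VAT = 185603.77 × 12% = 22272.45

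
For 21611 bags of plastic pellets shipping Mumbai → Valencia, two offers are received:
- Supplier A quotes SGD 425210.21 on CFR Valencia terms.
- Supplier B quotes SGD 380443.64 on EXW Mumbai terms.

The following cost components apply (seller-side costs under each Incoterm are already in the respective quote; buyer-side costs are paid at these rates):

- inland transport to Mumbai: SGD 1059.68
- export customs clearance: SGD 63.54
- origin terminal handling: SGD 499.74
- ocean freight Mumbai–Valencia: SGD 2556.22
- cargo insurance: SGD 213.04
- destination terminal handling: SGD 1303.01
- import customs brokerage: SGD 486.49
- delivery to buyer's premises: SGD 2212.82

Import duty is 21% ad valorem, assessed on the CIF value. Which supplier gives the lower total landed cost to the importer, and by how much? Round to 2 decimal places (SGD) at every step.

Supplier B is cheaper by SGD 49110.74

Supplier A (CFR):
CIF value = CFR price + insurance = 425210.21 + 213.04 = 425423.25
Import duty = 425423.25 × 21% = 89338.88
Buyer bears (A): 213.04 + 1303.01 + 486.49 + 2212.82 = 4215.36
Landed cost (A) = invoice 425210.21 + 4215.36 + duty 89338.88 = 518764.45
Supplier B (EXW):
CIF value = EXW price + inland to port + export clearance + origin terminal + freight + insurance = 380443.64 + 1059.68 + 63.54 + 499.74 + 2556.22 + 213.04 = 384835.86
Import duty = 384835.86 × 21% = 80815.53
Buyer bears (B): 1059.68 + 63.54 + 499.74 + 2556.22 + 213.04 + 1303.01 + 486.49 + 2212.82 = 8394.54
Landed cost (B) = invoice 380443.64 + 8394.54 + duty 80815.53 = 469653.71
Difference = |518764.45 − 469653.71| = 49110.74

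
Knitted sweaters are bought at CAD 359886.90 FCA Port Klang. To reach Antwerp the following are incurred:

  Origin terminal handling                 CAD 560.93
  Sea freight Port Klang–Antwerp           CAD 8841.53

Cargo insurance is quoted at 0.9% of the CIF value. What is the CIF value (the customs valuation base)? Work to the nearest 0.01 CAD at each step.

CIF value: CAD 372643.15

Let C be the CIF value. C = FCA price + pre-shipment costs + freight + 0.9% × C
C − 0.9% × C = 359886.90 + 560.93 + 8841.53
0.991 × C = 369289.36
C = 369289.36 / 0.991 = 372643.15
Insurance premium = 0.9% × 372643.15 = 3353.79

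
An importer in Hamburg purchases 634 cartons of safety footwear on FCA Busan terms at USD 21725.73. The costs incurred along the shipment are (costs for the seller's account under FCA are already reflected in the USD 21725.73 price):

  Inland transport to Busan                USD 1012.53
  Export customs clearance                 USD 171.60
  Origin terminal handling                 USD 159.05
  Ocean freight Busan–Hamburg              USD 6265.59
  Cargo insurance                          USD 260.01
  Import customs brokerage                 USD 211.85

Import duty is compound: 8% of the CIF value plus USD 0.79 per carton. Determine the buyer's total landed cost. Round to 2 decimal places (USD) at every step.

Total landed cost: USD 31395.92

FCA: the seller delivers export-cleared goods to the carrier; the buyer bears costs from that point.
Already in the invoice (seller's account under FCA): inland to port, export clearance — exclude.
CIF value = FCA price + origin terminal + freight + insurance = 21725.73 + 159.05 + 6265.59 + 260.01 = 28410.38
Ad valorem component: 28410.38 × 8% = 2272.83
Specific component: 634 × 0.79 = 500.86
Import duty = 2272.83 + 500.86 = 2773.69
Buyer bears: origin terminal 159.05 + freight 6265.59 + insurance 260.01 + brokerage 211.85 + duty 2773.69 = 9670.19
Landed cost = invoice 21725.73 + 9670.19 = 31395.92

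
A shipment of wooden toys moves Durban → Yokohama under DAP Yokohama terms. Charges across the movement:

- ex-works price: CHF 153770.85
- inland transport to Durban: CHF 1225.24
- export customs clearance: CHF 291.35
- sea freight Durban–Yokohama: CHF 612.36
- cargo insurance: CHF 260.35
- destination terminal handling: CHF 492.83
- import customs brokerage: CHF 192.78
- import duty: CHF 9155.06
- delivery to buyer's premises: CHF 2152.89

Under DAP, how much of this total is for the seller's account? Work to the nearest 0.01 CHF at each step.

Seller's account: CHF 158805.87

DAP: the seller bears all costs to the named destination except import duty and clearance.
Seller's account: goods 153770.85 + inland to port 1225.24 + export clearance 291.35 + freight 612.36 + insurance 260.35 + destination terminal 492.83 + delivery 2152.89 = 158805.87
Buyer's account: brokerage 192.78 + duty 9155.06 = 9347.84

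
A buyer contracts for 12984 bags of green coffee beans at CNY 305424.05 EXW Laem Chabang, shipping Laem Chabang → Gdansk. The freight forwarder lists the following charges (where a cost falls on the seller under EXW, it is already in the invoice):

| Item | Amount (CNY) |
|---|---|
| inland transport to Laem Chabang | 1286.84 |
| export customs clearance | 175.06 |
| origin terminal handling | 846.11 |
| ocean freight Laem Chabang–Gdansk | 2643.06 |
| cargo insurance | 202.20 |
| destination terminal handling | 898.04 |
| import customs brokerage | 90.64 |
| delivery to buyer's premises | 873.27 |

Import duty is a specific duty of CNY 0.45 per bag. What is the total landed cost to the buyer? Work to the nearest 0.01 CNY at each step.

EXW: the seller makes goods available at their premises; the buyer bears all onward costs.
CIF value = EXW price + inland to port + export clearance + origin terminal + freight + insurance = 305424.05 + 1286.84 + 175.06 + 846.11 + 2643.06 + 202.20 = 310577.32
Import duty = 12984 × 0.45 = 5842.80
Buyer bears: inland to port 1286.84 + export clearance 175.06 + origin terminal 846.11 + freight 2643.06 + insurance 202.20 + destination terminal 898.04 + brokerage 90.64 + delivery 873.27 + duty 5842.80 = 12858.02
Landed cost = invoice 305424.05 + 12858.02 = 318282.07

Total landed cost: CNY 318282.07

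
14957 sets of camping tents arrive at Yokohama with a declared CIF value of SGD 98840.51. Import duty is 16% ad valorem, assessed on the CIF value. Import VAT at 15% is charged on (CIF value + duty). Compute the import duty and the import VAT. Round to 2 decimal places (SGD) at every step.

Import duty: SGD 15814.48; import VAT: SGD 17198.25

Import duty = 98840.51 × 16% = 15814.48
VAT base = CIF + duty = 98840.51 + 15814.48 = 114654.99
Import VAT = 114654.99 × 15% = 17198.25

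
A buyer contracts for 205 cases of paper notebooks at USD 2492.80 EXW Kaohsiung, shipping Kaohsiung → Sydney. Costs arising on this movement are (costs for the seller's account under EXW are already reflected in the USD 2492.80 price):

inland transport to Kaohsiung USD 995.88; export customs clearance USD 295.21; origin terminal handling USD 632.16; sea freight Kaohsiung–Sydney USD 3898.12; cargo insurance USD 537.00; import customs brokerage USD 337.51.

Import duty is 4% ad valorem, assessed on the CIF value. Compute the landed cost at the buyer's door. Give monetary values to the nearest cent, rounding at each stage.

Total landed cost: USD 9542.73

EXW: the seller makes goods available at their premises; the buyer bears all onward costs.
CIF value = EXW price + inland to port + export clearance + origin terminal + freight + insurance = 2492.80 + 995.88 + 295.21 + 632.16 + 3898.12 + 537.00 = 8851.17
Import duty = 8851.17 × 4% = 354.05
Buyer bears: inland to port 995.88 + export clearance 295.21 + origin terminal 632.16 + freight 3898.12 + insurance 537.00 + brokerage 337.51 + duty 354.05 = 7049.93
Landed cost = invoice 2492.80 + 7049.93 = 9542.73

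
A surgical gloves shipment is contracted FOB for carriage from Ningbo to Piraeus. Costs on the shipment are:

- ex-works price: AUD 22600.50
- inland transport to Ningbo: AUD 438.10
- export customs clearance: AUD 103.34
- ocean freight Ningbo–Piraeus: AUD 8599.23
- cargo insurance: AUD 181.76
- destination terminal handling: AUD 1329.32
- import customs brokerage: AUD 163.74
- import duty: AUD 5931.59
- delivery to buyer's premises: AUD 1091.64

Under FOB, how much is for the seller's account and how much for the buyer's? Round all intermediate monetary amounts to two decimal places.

Seller: AUD 23141.94; buyer: AUD 17297.28

FOB: the seller bears costs until goods are on board at the origin port; the buyer bears freight, insurance and all costs thereafter.
Seller's account: goods 22600.50 + inland to port 438.10 + export clearance 103.34 = 23141.94
Buyer's account: freight 8599.23 + insurance 181.76 + destination terminal 1329.32 + brokerage 163.74 + duty 5931.59 + delivery 1091.64 = 17297.28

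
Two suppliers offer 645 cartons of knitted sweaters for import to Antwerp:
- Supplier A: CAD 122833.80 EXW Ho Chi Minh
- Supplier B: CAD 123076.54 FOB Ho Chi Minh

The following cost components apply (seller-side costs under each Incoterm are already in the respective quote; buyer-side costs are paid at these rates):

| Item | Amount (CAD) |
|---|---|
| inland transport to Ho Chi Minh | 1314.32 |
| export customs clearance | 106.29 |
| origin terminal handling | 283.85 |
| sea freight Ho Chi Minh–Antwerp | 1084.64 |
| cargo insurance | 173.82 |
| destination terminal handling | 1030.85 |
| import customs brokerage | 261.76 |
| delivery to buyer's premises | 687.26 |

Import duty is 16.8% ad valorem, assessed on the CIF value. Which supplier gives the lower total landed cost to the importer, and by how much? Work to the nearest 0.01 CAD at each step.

Supplier A (EXW):
CIF value = EXW price + inland to port + export clearance + origin terminal + freight + insurance = 122833.80 + 1314.32 + 106.29 + 283.85 + 1084.64 + 173.82 = 125796.72
Import duty = 125796.72 × 16.8% = 21133.85
Buyer bears (A): 1314.32 + 106.29 + 283.85 + 1084.64 + 173.82 + 1030.85 + 261.76 + 687.26 = 4942.79
Landed cost (A) = invoice 122833.80 + 4942.79 + duty 21133.85 = 148910.44
Supplier B (FOB):
CIF value = FOB price + freight + insurance = 123076.54 + 1084.64 + 173.82 = 124335.00
Import duty = 124335.00 × 16.8% = 20888.28
Buyer bears (B): 1084.64 + 173.82 + 1030.85 + 261.76 + 687.26 = 3238.33
Landed cost (B) = invoice 123076.54 + 3238.33 + duty 20888.28 = 147203.15
Difference = |148910.44 − 147203.15| = 1707.29

Supplier B is cheaper by CAD 1707.29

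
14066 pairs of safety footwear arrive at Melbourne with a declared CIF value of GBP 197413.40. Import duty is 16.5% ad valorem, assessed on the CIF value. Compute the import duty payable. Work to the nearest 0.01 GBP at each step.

Import duty: GBP 32573.21

Import duty = 197413.40 × 16.5% = 32573.21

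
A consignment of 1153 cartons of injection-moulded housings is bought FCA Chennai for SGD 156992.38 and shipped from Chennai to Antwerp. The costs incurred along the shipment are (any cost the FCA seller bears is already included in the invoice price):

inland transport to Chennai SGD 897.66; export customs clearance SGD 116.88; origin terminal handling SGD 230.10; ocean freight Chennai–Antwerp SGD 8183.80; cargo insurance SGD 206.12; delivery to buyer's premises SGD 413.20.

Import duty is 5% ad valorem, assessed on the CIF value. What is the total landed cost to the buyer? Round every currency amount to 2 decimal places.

Total landed cost: SGD 174306.22

FCA: the seller delivers export-cleared goods to the carrier; the buyer bears costs from that point.
Already in the invoice (seller's account under FCA): inland to port, export clearance — exclude.
CIF value = FCA price + origin terminal + freight + insurance = 156992.38 + 230.10 + 8183.80 + 206.12 = 165612.40
Import duty = 165612.40 × 5% = 8280.62
Buyer bears: origin terminal 230.10 + freight 8183.80 + insurance 206.12 + delivery 413.20 + duty 8280.62 = 17313.84
Landed cost = invoice 156992.38 + 17313.84 = 174306.22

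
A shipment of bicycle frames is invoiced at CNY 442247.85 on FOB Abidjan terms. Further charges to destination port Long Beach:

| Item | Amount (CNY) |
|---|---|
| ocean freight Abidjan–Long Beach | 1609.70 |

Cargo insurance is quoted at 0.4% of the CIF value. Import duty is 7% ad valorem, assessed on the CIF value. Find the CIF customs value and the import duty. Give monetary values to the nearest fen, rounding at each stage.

CIF value: CNY 445640.11; import duty: CNY 31194.81

Let C be the CIF value. C = FOB price + freight + 0.4% × C
C − 0.4% × C = 442247.85 + 1609.70
0.996 × C = 443857.55
C = 443857.55 / 0.996 = 445640.11
Insurance premium = 0.4% × 445640.11 = 1782.56
Import duty = 445640.11 × 7% = 31194.81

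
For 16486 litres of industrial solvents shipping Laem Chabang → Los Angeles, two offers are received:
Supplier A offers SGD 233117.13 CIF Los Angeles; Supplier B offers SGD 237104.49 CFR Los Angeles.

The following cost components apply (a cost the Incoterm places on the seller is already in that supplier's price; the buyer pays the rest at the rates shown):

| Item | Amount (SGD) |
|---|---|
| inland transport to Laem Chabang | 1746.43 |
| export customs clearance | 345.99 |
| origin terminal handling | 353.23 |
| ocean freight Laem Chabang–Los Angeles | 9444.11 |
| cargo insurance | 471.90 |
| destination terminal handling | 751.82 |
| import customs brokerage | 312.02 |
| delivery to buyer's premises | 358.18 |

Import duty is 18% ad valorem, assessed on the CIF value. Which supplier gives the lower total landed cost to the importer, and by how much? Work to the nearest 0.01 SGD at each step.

Supplier A (CIF):
The CIF price already equals the CIF value: 233117.13
Import duty = 233117.13 × 18% = 41961.08
Buyer bears (A): 751.82 + 312.02 + 358.18 = 1422.02
Landed cost (A) = invoice 233117.13 + 1422.02 + duty 41961.08 = 276500.23
Supplier B (CFR):
CIF value = CFR price + insurance = 237104.49 + 471.90 = 237576.39
Import duty = 237576.39 × 18% = 42763.75
Buyer bears (B): 471.90 + 751.82 + 312.02 + 358.18 = 1893.92
Landed cost (B) = invoice 237104.49 + 1893.92 + duty 42763.75 = 281762.16
Difference = |276500.23 − 281762.16| = 5261.93

Supplier A is cheaper by SGD 5261.93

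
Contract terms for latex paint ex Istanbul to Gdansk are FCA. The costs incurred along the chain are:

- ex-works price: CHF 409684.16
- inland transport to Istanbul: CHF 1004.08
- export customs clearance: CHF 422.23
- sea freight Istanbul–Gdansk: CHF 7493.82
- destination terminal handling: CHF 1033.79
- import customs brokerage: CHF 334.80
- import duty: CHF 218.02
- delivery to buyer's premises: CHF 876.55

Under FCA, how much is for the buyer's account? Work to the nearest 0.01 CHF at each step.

Buyer's account: CHF 9956.98

FCA: the seller delivers export-cleared goods to the carrier; the buyer bears costs from that point.
Seller's account: goods 409684.16 + inland to port 1004.08 + export clearance 422.23 = 411110.47
Buyer's account: freight 7493.82 + destination terminal 1033.79 + brokerage 334.80 + duty 218.02 + delivery 876.55 = 9956.98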